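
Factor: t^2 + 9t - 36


Roots satisfy r1 + r2 = -b/a = -9 and r1*r2 = c/a = -36.
So r1 = 3, r2 = -12.
t^2 + 9t - 36 = (t - r1)(t - r2) = (t - 3)(t + 12)


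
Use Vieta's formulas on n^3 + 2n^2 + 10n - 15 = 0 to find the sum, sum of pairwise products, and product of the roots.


Monic cubic n^3+bn^2+cn+d=0: sum=-b, pairwise sum=c, product=-d.
b=2, c=10, d=-15
r1+r2+r3 = -2
r1r2+r1r3+r2r3 = 10
r1r2r3 = 15


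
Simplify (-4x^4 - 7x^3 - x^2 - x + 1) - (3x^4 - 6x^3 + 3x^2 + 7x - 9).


Distribute the minus sign:
  (-4x^4 - 7x^3 - x^2 - x + 1)
- (3x^4 - 6x^3 + 3x^2 + 7x - 9)
Negate second polynomial: -3x^4 + 6x^3 - 3x^2 - 7x + 9
Add: -7x^4 - x^3 - 4x^2 - 8x + 10


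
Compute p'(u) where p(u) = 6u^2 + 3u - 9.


Apply the power rule term by term:
  d/du(6u^2) = 12u
  d/du(3u) = 3
  d/du(-9) = 0
p'(u) = 12u + 3


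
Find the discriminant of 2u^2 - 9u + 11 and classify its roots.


D = b^2 - 4ac = (-9)^2 - 4(2)(11) = 81 - 88 = -7
Since D < 0: two complex conjugate roots (no real roots)


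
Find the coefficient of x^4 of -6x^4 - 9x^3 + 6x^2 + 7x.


Read off the coefficient of x^4: -6


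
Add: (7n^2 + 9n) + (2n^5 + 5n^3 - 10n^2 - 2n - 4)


Align terms by degree and add:
  7n^2 + 9n
+ 2n^5 + 5n^3 - 10n^2 - 2n - 4
= 2n^5 + 5n^3 - 3n^2 + 7n - 4


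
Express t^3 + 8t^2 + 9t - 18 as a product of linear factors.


Try integer roots (divisors of -18). t=-6: p(-6)=0.
Divide out (t + 6): quotient is t^2 + 2t - 3.
Factor the quadratic: (t - 1)(t + 3)
Result: (t + 6)(t - 1)(t + 3)


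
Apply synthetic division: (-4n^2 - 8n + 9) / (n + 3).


Synthetic division with c = -3. Coefficients: -4, -8, 9
Bring down -4.
  -4 * -3 = 12; 12 - 8 = 4
  4 * -3 = -12; -12 + 9 = -3
Quotient: -4n + 4, Remainder: -3


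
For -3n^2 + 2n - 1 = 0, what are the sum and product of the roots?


For an^2+bn+c=0: sum = -b/a, product = c/a.
a=-3, b=2, c=-1
Sum = -(2)/-3 = 2/3
Product = (-1)/-3 = 1/3


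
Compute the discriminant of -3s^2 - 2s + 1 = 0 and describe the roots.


D = b^2 - 4ac = (-2)^2 - 4(-3)(1) = 4 + 12 = 16
Since D > 0: two distinct rational roots


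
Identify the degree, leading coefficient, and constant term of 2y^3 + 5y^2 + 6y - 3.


Highest power of y is 3, with coefficient 2. Constant term is -3.
Degree = 3, leading coefficient = 2, constant term = -3


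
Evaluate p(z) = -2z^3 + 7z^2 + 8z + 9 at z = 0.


Using direct substitution:
  -2 * (0)^3 = 0
  7 * (0)^2 = 0
  8 * (0)^1 = 0
  constant: 9
Sum = 0 + 0 + 0 + 9 = 9


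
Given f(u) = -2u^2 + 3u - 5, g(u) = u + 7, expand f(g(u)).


Substitute g(u) into f:
f(g(u)) = -2*(u + 7)^2 + 3*(u + 7) + (-5)
(u + 7)^2 = u^2 + 14u + 49
Expand and combine: -2u^2 - 25u - 82


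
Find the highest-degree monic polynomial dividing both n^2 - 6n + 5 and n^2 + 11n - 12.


Factor each:
  n^2 - 6n + 5 = (n - 1)(n - 5)
  n^2 + 11n - 12 = (n - 1)(n + 12)
Common monic factor: n - 1


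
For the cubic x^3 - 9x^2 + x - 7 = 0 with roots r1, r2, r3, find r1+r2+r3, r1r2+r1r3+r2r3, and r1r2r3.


Monic cubic x^3+bx^2+cx+d=0: sum=-b, pairwise sum=c, product=-d.
b=-9, c=1, d=-7
r1+r2+r3 = 9
r1r2+r1r3+r2r3 = 1
r1r2r3 = 7


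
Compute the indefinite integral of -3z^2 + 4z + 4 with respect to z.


Reverse power rule on each term:
  ∫ -3z^2 dz = -z^3
  ∫ 4z dz = 2z^2
  ∫ 4 dz = 4z
F(z) = -z^3 + 2z^2 + 4z + C


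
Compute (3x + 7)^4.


Expand (3x + 7)^4 by repeated multiplication:
  (3x + 7)^2 = 9x^2 + 42x + 49
  (3x + 7)^3 = 27x^3 + 189x^2 + 441x + 343
= 81x^4 + 756x^3 + 2646x^2 + 4116x + 2401


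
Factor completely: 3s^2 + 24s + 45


Roots satisfy r1 + r2 = -b/a = -8 and r1*r2 = c/a = 15.
So r1 = -3, r2 = -5.
3s^2 + 24s + 45 = 3(s - r1)(s - r2) = 3(s + 3)(s + 5)


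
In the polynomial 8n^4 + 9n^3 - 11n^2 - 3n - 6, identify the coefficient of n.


Read off the coefficient of n: -3


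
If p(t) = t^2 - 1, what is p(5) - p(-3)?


p(5) = 24
p(-3) = 8
p(5) - p(-3) = 24 - 8 = 16


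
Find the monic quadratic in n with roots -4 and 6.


p(n) = (n + 4)(n - 6)
Expand: n^2 - 2n - 24


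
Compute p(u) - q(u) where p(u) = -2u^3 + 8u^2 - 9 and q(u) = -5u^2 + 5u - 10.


Distribute the minus sign:
  (-2u^3 + 8u^2 - 9)
- (-5u^2 + 5u - 10)
Negate second polynomial: 5u^2 - 5u + 10
Add: -2u^3 + 13u^2 - 5u + 1


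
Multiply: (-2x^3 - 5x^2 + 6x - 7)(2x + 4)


Distribute each term of the first polynomial:
  (-2x^3)(2x + 4) = -4x^4 - 8x^3
  (-5x^2)(2x + 4) = -10x^3 - 20x^2
  (6x)(2x + 4) = 12x^2 + 24x
  (-7)(2x + 4) = -14x - 28
Sum: -4x^4 - 18x^3 - 8x^2 + 10x - 28


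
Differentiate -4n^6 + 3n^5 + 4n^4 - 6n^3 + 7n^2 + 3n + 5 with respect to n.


Apply the power rule term by term:
  d/dn(-4n^6) = -24n^5
  d/dn(3n^5) = 15n^4
  d/dn(4n^4) = 16n^3
  d/dn(-6n^3) = -18n^2
  d/dn(7n^2) = 14n
  d/dn(3n) = 3
  d/dn(5) = 0
p'(n) = -24n^5 + 15n^4 + 16n^3 - 18n^2 + 14n + 3


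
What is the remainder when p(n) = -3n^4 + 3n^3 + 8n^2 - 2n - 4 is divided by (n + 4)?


By the Remainder Theorem, the remainder equals p(-4):
  -3*(-4)^4 = -768
  3*(-4)^3 = -192
  8*(-4)^2 = 128
  -2*(-4)^1 = 8
  constant: -4
Sum: -768 - 192 + 128 + 8 - 4 = -828


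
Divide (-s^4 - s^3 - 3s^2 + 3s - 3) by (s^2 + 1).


(-s^4 - s^3 - 3s^2 + 3s - 3) / (s^2 + 1)
Step 1: -s^2 * (s^2 + 1) = -s^4 - s^2; subtract.
Step 2: -s * (s^2 + 1) = -s^3 - s; subtract.
Step 3: -2 * (s^2 + 1) = -2s^2 - 2; subtract.
Quotient: -s^2 - s - 2, Remainder: 4s - 1


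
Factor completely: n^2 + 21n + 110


Roots satisfy r1 + r2 = -b/a = -21 and r1*r2 = c/a = 110.
So r1 = -11, r2 = -10.
n^2 + 21n + 110 = (n - r1)(n - r2) = (n + 11)(n + 10)


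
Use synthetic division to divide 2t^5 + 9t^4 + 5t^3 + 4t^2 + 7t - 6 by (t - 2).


Synthetic division with c = 2. Coefficients: 2, 9, 5, 4, 7, -6
Bring down 2.
  2 * 2 = 4; 4 + 9 = 13
  13 * 2 = 26; 26 + 5 = 31
  31 * 2 = 62; 62 + 4 = 66
  66 * 2 = 132; 132 + 7 = 139
  139 * 2 = 278; 278 - 6 = 272
Quotient: 2t^4 + 13t^3 + 31t^2 + 66t + 139, Remainder: 272


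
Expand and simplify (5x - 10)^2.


Expand (5x - 10)^2 by repeated multiplication:
= 25x^2 - 100x + 100


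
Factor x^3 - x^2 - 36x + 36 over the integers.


Try integer roots (divisors of 36). x=-6: p(-6)=0.
Divide out (x + 6): quotient is x^2 - 7x + 6.
Factor the quadratic: (x - 1)(x - 6)
Result: (x + 6)(x - 1)(x - 6)


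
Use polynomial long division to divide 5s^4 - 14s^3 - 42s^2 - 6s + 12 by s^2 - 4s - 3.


(5s^4 - 14s^3 - 42s^2 - 6s + 12) / (s^2 - 4s - 3)
Step 1: 5s^2 * (s^2 - 4s - 3) = 5s^4 - 20s^3 - 15s^2; subtract.
Step 2: 6s * (s^2 - 4s - 3) = 6s^3 - 24s^2 - 18s; subtract.
Step 3: -3 * (s^2 - 4s - 3) = -3s^2 + 12s + 9; subtract.
Quotient: 5s^2 + 6s - 3, Remainder: 3


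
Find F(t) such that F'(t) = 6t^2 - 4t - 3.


Reverse power rule on each term:
  ∫ 6t^2 dt = 2t^3
  ∫ -4t dt = -2t^2
  ∫ -3 dt = -3t
F(t) = 2t^3 - 2t^2 - 3t + C


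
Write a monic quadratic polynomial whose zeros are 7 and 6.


p(u) = (u - 7)(u - 6)
Expand: u^2 - 13u + 42


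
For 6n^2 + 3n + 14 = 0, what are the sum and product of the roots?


For an^2+bn+c=0: sum = -b/a, product = c/a.
a=6, b=3, c=14
Sum = -(3)/6 = -1/2
Product = (14)/6 = 7/3


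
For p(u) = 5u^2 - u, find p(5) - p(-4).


p(5) = 120
p(-4) = 84
p(5) - p(-4) = 120 - 84 = 36


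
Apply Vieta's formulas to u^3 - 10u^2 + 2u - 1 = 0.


Monic cubic u^3+bu^2+cu+d=0: sum=-b, pairwise sum=c, product=-d.
b=-10, c=2, d=-1
r1+r2+r3 = 10
r1r2+r1r3+r2r3 = 2
r1r2r3 = 1


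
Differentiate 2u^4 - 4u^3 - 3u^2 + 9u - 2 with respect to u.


Apply the power rule term by term:
  d/du(2u^4) = 8u^3
  d/du(-4u^3) = -12u^2
  d/du(-3u^2) = -6u
  d/du(9u) = 9
  d/du(-2) = 0
p'(u) = 8u^3 - 12u^2 - 6u + 9


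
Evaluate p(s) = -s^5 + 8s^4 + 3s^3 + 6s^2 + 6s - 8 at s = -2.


Using direct substitution:
  -1 * (-2)^5 = 32
  8 * (-2)^4 = 128
  3 * (-2)^3 = -24
  6 * (-2)^2 = 24
  6 * (-2)^1 = -12
  constant: -8
Sum = 32 + 128 - 24 + 24 - 12 - 8 = 140


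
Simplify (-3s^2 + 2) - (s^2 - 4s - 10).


Distribute the minus sign:
  (-3s^2 + 2)
- (s^2 - 4s - 10)
Negate second polynomial: -s^2 + 4s + 10
Add: -4s^2 + 4s + 12


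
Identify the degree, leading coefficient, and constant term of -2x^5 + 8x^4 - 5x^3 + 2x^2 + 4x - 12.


Highest power of x is 5, with coefficient -2. Constant term is -12.
Degree = 5, leading coefficient = -2, constant term = -12


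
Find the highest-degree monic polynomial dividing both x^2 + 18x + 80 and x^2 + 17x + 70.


Factor each:
  x^2 + 18x + 80 = (x + 10)(x + 8)
  x^2 + 17x + 70 = (x + 10)(x + 7)
Common monic factor: x + 10


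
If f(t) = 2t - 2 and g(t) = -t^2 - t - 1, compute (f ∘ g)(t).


Substitute g(t) into f:
f(g(t)) = 2*(-t^2 - t - 1) + (-2)
Expand and combine: -2t^2 - 2t - 4


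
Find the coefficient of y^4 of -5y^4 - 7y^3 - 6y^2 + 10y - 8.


Read off the coefficient of y^4: -5


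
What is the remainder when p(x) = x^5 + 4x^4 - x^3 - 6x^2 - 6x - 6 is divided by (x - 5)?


By the Remainder Theorem, the remainder equals p(5):
  1*(5)^5 = 3125
  4*(5)^4 = 2500
  -1*(5)^3 = -125
  -6*(5)^2 = -150
  -6*(5)^1 = -30
  constant: -6
Sum: 3125 + 2500 - 125 - 150 - 30 - 6 = 5314


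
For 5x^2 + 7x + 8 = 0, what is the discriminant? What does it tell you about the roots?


D = b^2 - 4ac = (7)^2 - 4(5)(8) = 49 - 160 = -111
Since D < 0: two complex conjugate roots (no real roots)


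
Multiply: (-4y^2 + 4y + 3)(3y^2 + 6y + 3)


Distribute each term of the first polynomial:
  (-4y^2)(3y^2 + 6y + 3) = -12y^4 - 24y^3 - 12y^2
  (4y)(3y^2 + 6y + 3) = 12y^3 + 24y^2 + 12y
  (3)(3y^2 + 6y + 3) = 9y^2 + 18y + 9
Sum: -12y^4 - 12y^3 + 21y^2 + 30y + 9


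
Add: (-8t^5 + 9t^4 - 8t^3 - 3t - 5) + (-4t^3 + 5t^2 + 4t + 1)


Align terms by degree and add:
  -8t^5 + 9t^4 - 8t^3 - 3t - 5
  -4t^3 + 5t^2 + 4t + 1
= -8t^5 + 9t^4 - 12t^3 + 5t^2 + t - 4


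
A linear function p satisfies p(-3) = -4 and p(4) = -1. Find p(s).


p(s) = ms + b. Using p(-3)=-4, p(4)=-1:
m = (-4 + 1)/(-3 - 4) = -3/-7 = 3/7
b = -4 - m*(-3) = -4 + 9/7 = -19/7
p(s) = (3/7)s - (19/7)


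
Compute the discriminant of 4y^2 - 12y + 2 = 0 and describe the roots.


D = b^2 - 4ac = (-12)^2 - 4(4)(2) = 144 - 32 = 112
Since D > 0: two distinct irrational roots


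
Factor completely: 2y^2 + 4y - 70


Roots satisfy r1 + r2 = -b/a = -2 and r1*r2 = c/a = -35.
So r1 = -7, r2 = 5.
2y^2 + 4y - 70 = 2(y - r1)(y - r2) = 2(y + 7)(y - 5)


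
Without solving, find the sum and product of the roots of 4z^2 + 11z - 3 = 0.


For az^2+bz+c=0: sum = -b/a, product = c/a.
a=4, b=11, c=-3
Sum = -(11)/4 = -11/4
Product = (-3)/4 = -3/4


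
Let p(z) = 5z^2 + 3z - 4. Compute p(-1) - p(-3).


p(-1) = -2
p(-3) = 32
p(-1) - p(-3) = -2 - 32 = -34


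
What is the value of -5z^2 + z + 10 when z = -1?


Using direct substitution:
  -5 * (-1)^2 = -5
  1 * (-1)^1 = -1
  constant: 10
Sum = -5 - 1 + 10 = 4


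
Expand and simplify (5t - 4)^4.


Expand (5t - 4)^4 by repeated multiplication:
  (5t - 4)^2 = 25t^2 - 40t + 16
  (5t - 4)^3 = 125t^3 - 300t^2 + 240t - 64
= 625t^4 - 2000t^3 + 2400t^2 - 1280t + 256


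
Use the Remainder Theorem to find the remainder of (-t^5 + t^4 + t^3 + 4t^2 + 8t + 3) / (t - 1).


By the Remainder Theorem, the remainder equals p(1):
  -1*(1)^5 = -1
  1*(1)^4 = 1
  1*(1)^3 = 1
  4*(1)^2 = 4
  8*(1)^1 = 8
  constant: 3
Sum: -1 + 1 + 1 + 4 + 8 + 3 = 16


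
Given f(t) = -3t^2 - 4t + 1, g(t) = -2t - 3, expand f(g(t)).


Substitute g(t) into f:
f(g(t)) = -3*(-2t - 3)^2 + (-4)*(-2t - 3) + 1
(-2t - 3)^2 = 4t^2 + 12t + 9
Expand and combine: -12t^2 - 28t - 14


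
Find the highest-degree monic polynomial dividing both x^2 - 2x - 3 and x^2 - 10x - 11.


Factor each:
  x^2 - 2x - 3 = (x + 1)(x - 3)
  x^2 - 10x - 11 = (x + 1)(x - 11)
Common monic factor: x + 1


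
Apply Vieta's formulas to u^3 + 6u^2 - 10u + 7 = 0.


Monic cubic u^3+bu^2+cu+d=0: sum=-b, pairwise sum=c, product=-d.
b=6, c=-10, d=7
r1+r2+r3 = -6
r1r2+r1r3+r2r3 = -10
r1r2r3 = -7


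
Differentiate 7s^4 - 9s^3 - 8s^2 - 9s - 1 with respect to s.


Apply the power rule term by term:
  d/ds(7s^4) = 28s^3
  d/ds(-9s^3) = -27s^2
  d/ds(-8s^2) = -16s
  d/ds(-9s) = -9
  d/ds(-1) = 0
p'(s) = 28s^3 - 27s^2 - 16s - 9


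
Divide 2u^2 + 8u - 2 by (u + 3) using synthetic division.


Synthetic division with c = -3. Coefficients: 2, 8, -2
Bring down 2.
  2 * -3 = -6; -6 + 8 = 2
  2 * -3 = -6; -6 - 2 = -8
Quotient: 2u + 2, Remainder: -8


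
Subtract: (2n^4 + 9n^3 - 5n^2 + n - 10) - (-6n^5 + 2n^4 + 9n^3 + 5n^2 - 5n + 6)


Distribute the minus sign:
  (2n^4 + 9n^3 - 5n^2 + n - 10)
- (-6n^5 + 2n^4 + 9n^3 + 5n^2 - 5n + 6)
Negate second polynomial: 6n^5 - 2n^4 - 9n^3 - 5n^2 + 5n - 6
Add: 6n^5 - 10n^2 + 6n - 16


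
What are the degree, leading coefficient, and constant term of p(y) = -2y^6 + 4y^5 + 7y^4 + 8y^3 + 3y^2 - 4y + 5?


Highest power of y is 6, with coefficient -2. Constant term is 5.
Degree = 6, leading coefficient = -2, constant term = 5


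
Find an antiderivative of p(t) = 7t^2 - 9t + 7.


Reverse power rule on each term:
  ∫ 7t^2 dt = (7/3)t^3
  ∫ -9t dt = -(9/2)t^2
  ∫ 7 dt = 7t
F(t) = (7/3)t^3 - (9/2)t^2 + 7t + C


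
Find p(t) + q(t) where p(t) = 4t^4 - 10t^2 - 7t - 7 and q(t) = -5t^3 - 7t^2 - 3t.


Align terms by degree and add:
  4t^4 - 10t^2 - 7t - 7
  -5t^3 - 7t^2 - 3t
= 4t^4 - 5t^3 - 17t^2 - 10t - 7


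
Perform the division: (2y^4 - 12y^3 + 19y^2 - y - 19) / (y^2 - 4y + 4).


(2y^4 - 12y^3 + 19y^2 - y - 19) / (y^2 - 4y + 4)
Step 1: 2y^2 * (y^2 - 4y + 4) = 2y^4 - 8y^3 + 8y^2; subtract.
Step 2: -4y * (y^2 - 4y + 4) = -4y^3 + 16y^2 - 16y; subtract.
Step 3: -5 * (y^2 - 4y + 4) = -5y^2 + 20y - 20; subtract.
Quotient: 2y^2 - 4y - 5, Remainder: -5y + 1


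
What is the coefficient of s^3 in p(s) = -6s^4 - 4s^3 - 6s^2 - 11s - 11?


Read off the coefficient of s^3: -4


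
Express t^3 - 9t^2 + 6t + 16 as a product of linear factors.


Try integer roots (divisors of 16). t=2: p(2)=0.
Divide out (t - 2): quotient is t^2 - 7t - 8.
Factor the quadratic: (t - 8)(t + 1)
Result: (t - 2)(t - 8)(t + 1)


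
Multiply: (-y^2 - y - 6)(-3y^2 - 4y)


Distribute each term of the first polynomial:
  (-y^2)(-3y^2 - 4y) = 3y^4 + 4y^3
  (-y)(-3y^2 - 4y) = 3y^3 + 4y^2
  (-6)(-3y^2 - 4y) = 18y^2 + 24y
Sum: 3y^4 + 7y^3 + 22y^2 + 24y


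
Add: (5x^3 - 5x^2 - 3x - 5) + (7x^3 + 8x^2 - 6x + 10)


Align terms by degree and add:
  5x^3 - 5x^2 - 3x - 5
+ 7x^3 + 8x^2 - 6x + 10
= 12x^3 + 3x^2 - 9x + 5


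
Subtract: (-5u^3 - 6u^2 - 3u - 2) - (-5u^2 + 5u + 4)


Distribute the minus sign:
  (-5u^3 - 6u^2 - 3u - 2)
- (-5u^2 + 5u + 4)
Negate second polynomial: 5u^2 - 5u - 4
Add: -5u^3 - u^2 - 8u - 6


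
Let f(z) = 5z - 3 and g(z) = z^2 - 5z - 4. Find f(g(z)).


Substitute g(z) into f:
f(g(z)) = 5*(z^2 - 5z - 4) + (-3)
Expand and combine: 5z^2 - 25z - 23


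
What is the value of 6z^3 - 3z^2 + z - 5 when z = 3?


Using direct substitution:
  6 * (3)^3 = 162
  -3 * (3)^2 = -27
  1 * (3)^1 = 3
  constant: -5
Sum = 162 - 27 + 3 - 5 = 133


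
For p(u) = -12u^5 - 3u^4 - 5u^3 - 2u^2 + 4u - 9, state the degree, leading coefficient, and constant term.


Highest power of u is 5, with coefficient -12. Constant term is -9.
Degree = 5, leading coefficient = -12, constant term = -9


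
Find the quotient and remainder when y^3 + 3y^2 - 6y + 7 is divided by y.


(y^3 + 3y^2 - 6y + 7) / (y)
Step 1: y^2 * (y) = y^3; subtract.
Step 2: 3y * (y) = 3y^2; subtract.
Step 3: -6 * (y) = -6y; subtract.
Quotient: y^2 + 3y - 6, Remainder: 7


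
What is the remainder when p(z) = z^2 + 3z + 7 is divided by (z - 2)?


By the Remainder Theorem, the remainder equals p(2):
  1*(2)^2 = 4
  3*(2)^1 = 6
  constant: 7
Sum: 4 + 6 + 7 = 17


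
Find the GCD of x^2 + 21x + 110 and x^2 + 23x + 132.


Factor each:
  x^2 + 21x + 110 = (x + 11)(x + 10)
  x^2 + 23x + 132 = (x + 11)(x + 12)
Common monic factor: x + 11


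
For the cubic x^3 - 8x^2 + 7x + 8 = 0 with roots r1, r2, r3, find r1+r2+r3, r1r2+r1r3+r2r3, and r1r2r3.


Monic cubic x^3+bx^2+cx+d=0: sum=-b, pairwise sum=c, product=-d.
b=-8, c=7, d=8
r1+r2+r3 = 8
r1r2+r1r3+r2r3 = 7
r1r2r3 = -8


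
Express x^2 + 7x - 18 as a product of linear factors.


Roots satisfy r1 + r2 = -b/a = -7 and r1*r2 = c/a = -18.
So r1 = -9, r2 = 2.
x^2 + 7x - 18 = (x - r1)(x - r2) = (x + 9)(x - 2)


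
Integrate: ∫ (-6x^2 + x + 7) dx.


Reverse power rule on each term:
  ∫ -6x^2 dx = -2x^3
  ∫ x dx = (1/2)x^2
  ∫ 7 dx = 7x
F(x) = -2x^3 + (1/2)x^2 + 7x + C


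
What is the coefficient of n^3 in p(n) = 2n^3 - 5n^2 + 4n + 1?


Read off the coefficient of n^3: 2


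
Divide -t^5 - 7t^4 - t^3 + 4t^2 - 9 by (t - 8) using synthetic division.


Synthetic division with c = 8. Coefficients: -1, -7, -1, 4, 0, -9
Bring down -1.
  -1 * 8 = -8; -8 - 7 = -15
  -15 * 8 = -120; -120 - 1 = -121
  -121 * 8 = -968; -968 + 4 = -964
  -964 * 8 = -7712; -7712 + 0 = -7712
  -7712 * 8 = -61696; -61696 - 9 = -61705
Quotient: -t^4 - 15t^3 - 121t^2 - 964t - 7712, Remainder: -61705


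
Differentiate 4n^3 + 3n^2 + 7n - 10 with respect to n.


Apply the power rule term by term:
  d/dn(4n^3) = 12n^2
  d/dn(3n^2) = 6n
  d/dn(7n) = 7
  d/dn(-10) = 0
p'(n) = 12n^2 + 6n + 7


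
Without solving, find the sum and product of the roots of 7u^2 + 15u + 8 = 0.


For au^2+bu+c=0: sum = -b/a, product = c/a.
a=7, b=15, c=8
Sum = -(15)/7 = -15/7
Product = (8)/7 = 8/7


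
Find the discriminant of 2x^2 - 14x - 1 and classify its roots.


D = b^2 - 4ac = (-14)^2 - 4(2)(-1) = 196 + 8 = 204
Since D > 0: two distinct irrational roots


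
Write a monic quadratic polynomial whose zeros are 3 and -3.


p(x) = (x - 3)(x + 3)
Expand: x^2 - 9


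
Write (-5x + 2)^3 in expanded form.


Expand (-5x + 2)^3 by repeated multiplication:
  (-5x + 2)^2 = 25x^2 - 20x + 4
= -125x^3 + 150x^2 - 60x + 8


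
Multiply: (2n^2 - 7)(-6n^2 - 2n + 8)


Distribute each term of the first polynomial:
  (2n^2)(-6n^2 - 2n + 8) = -12n^4 - 4n^3 + 16n^2
  (-7)(-6n^2 - 2n + 8) = 42n^2 + 14n - 56
Sum: -12n^4 - 4n^3 + 58n^2 + 14n - 56


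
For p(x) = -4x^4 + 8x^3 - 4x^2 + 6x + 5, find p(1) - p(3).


p(1) = 11
p(3) = -121
p(1) - p(3) = 11 + 121 = 132


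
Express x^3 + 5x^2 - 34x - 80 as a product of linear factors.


Try integer roots (divisors of -80). x=-8: p(-8)=0.
Divide out (x + 8): quotient is x^2 - 3x - 10.
Factor the quadratic: (x + 2)(x - 5)
Result: (x + 8)(x + 2)(x - 5)


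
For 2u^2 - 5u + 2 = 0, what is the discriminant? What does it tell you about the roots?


D = b^2 - 4ac = (-5)^2 - 4(2)(2) = 25 - 16 = 9
Since D > 0: two distinct rational roots


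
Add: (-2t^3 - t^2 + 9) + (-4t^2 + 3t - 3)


Align terms by degree and add:
  -2t^3 - t^2 + 9
  -4t^2 + 3t - 3
= -2t^3 - 5t^2 + 3t + 6


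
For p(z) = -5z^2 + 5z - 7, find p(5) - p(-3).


p(5) = -107
p(-3) = -67
p(5) - p(-3) = -107 + 67 = -40


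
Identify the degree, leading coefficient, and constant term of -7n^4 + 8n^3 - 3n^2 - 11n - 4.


Highest power of n is 4, with coefficient -7. Constant term is -4.
Degree = 4, leading coefficient = -7, constant term = -4


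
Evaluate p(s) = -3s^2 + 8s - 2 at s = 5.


Using direct substitution:
  -3 * (5)^2 = -75
  8 * (5)^1 = 40
  constant: -2
Sum = -75 + 40 - 2 = -37


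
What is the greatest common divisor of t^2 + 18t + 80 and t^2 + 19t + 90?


Factor each:
  t^2 + 18t + 80 = (t + 10)(t + 8)
  t^2 + 19t + 90 = (t + 10)(t + 9)
Common monic factor: t + 10


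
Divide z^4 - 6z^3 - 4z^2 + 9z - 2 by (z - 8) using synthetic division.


Synthetic division with c = 8. Coefficients: 1, -6, -4, 9, -2
Bring down 1.
  1 * 8 = 8; 8 - 6 = 2
  2 * 8 = 16; 16 - 4 = 12
  12 * 8 = 96; 96 + 9 = 105
  105 * 8 = 840; 840 - 2 = 838
Quotient: z^3 + 2z^2 + 12z + 105, Remainder: 838


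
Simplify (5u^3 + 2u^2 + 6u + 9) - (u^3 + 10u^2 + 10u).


Distribute the minus sign:
  (5u^3 + 2u^2 + 6u + 9)
- (u^3 + 10u^2 + 10u)
Negate second polynomial: -u^3 - 10u^2 - 10u
Add: 4u^3 - 8u^2 - 4u + 9


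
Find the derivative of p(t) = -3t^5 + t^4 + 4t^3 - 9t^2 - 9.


Apply the power rule term by term:
  d/dt(-3t^5) = -15t^4
  d/dt(t^4) = 4t^3
  d/dt(4t^3) = 12t^2
  d/dt(-9t^2) = -18t
  d/dt(-9) = 0
p'(t) = -15t^4 + 4t^3 + 12t^2 - 18t


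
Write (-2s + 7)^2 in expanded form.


Expand (-2s + 7)^2 by repeated multiplication:
= 4s^2 - 28s + 49


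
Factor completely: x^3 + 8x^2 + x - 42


Try integer roots (divisors of -42). x=-3: p(-3)=0.
Divide out (x + 3): quotient is x^2 + 5x - 14.
Factor the quadratic: (x + 7)(x - 2)
Result: (x + 3)(x + 7)(x - 2)


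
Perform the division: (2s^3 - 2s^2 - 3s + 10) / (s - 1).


(2s^3 - 2s^2 - 3s + 10) / (s - 1)
Step 1: 2s^2 * (s - 1) = 2s^3 - 2s^2; subtract.
Step 2: 0 * (s - 1) = 0; subtract.
Step 3: -3 * (s - 1) = -3s + 3; subtract.
Quotient: 2s^2 - 3, Remainder: 7


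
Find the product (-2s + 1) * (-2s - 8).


Distribute each term of the first polynomial:
  (-2s)(-2s - 8) = 4s^2 + 16s
  (1)(-2s - 8) = -2s - 8
Sum: 4s^2 + 14s - 8


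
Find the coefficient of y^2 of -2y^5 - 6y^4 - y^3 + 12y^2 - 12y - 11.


Read off the coefficient of y^2: 12


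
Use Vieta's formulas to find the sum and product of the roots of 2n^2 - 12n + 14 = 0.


For an^2+bn+c=0: sum = -b/a, product = c/a.
a=2, b=-12, c=14
Sum = -(-12)/2 = 6
Product = (14)/2 = 7


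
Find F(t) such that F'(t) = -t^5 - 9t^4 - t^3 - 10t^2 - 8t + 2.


Reverse power rule on each term:
  ∫ -t^5 dt = -(1/6)t^6
  ∫ -9t^4 dt = -(9/5)t^5
  ∫ -t^3 dt = -(1/4)t^4
  ∫ -10t^2 dt = -(10/3)t^3
  ∫ -8t dt = -4t^2
  ∫ 2 dt = 2t
F(t) = -(1/6)t^6 - (9/5)t^5 - (1/4)t^4 - (10/3)t^3 - 4t^2 + 2t + C


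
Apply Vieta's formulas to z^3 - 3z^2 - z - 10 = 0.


Monic cubic z^3+bz^2+cz+d=0: sum=-b, pairwise sum=c, product=-d.
b=-3, c=-1, d=-10
r1+r2+r3 = 3
r1r2+r1r3+r2r3 = -1
r1r2r3 = 10


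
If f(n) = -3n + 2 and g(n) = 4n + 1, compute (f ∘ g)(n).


Substitute g(n) into f:
f(g(n)) = -3*(4n + 1) + 2
Expand and combine: -12n - 1


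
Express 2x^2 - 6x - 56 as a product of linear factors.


Roots satisfy r1 + r2 = -b/a = 3 and r1*r2 = c/a = -28.
So r1 = -4, r2 = 7.
2x^2 - 6x - 56 = 2(x - r1)(x - r2) = 2(x + 4)(x - 7)


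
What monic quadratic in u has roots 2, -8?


p(u) = (u - 2)(u + 8)
Expand: u^2 + 6u - 16


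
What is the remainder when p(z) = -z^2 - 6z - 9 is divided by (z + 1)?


By the Remainder Theorem, the remainder equals p(-1):
  -1*(-1)^2 = -1
  -6*(-1)^1 = 6
  constant: -9
Sum: -1 + 6 - 9 = -4


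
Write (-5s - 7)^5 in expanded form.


Expand (-5s - 7)^5 by repeated multiplication:
  (-5s - 7)^2 = 25s^2 + 70s + 49
  (-5s - 7)^3 = -125s^3 - 525s^2 - 735s - 343
  (-5s - 7)^4 = 625s^4 + 3500s^3 + 7350s^2 + 6860s + 2401
= -3125s^5 - 21875s^4 - 61250s^3 - 85750s^2 - 60025s - 16807


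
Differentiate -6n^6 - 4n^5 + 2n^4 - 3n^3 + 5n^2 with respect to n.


Apply the power rule term by term:
  d/dn(-6n^6) = -36n^5
  d/dn(-4n^5) = -20n^4
  d/dn(2n^4) = 8n^3
  d/dn(-3n^3) = -9n^2
  d/dn(5n^2) = 10n
p'(n) = -36n^5 - 20n^4 + 8n^3 - 9n^2 + 10n


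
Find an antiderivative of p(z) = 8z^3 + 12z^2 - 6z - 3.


Reverse power rule on each term:
  ∫ 8z^3 dz = 2z^4
  ∫ 12z^2 dz = 4z^3
  ∫ -6z dz = -3z^2
  ∫ -3 dz = -3z
F(z) = 2z^4 + 4z^3 - 3z^2 - 3z + C


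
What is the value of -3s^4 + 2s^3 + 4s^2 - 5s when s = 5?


Using direct substitution:
  -3 * (5)^4 = -1875
  2 * (5)^3 = 250
  4 * (5)^2 = 100
  -5 * (5)^1 = -25
  constant: 0
Sum = -1875 + 250 + 100 - 25 + 0 = -1550


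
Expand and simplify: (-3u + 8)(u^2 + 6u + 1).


Distribute each term of the first polynomial:
  (-3u)(u^2 + 6u + 1) = -3u^3 - 18u^2 - 3u
  (8)(u^2 + 6u + 1) = 8u^2 + 48u + 8
Sum: -3u^3 - 10u^2 + 45u + 8


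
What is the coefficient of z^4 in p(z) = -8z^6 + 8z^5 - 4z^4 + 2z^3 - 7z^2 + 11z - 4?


Read off the coefficient of z^4: -4


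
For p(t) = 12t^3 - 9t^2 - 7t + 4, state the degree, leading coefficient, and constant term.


Highest power of t is 3, with coefficient 12. Constant term is 4.
Degree = 3, leading coefficient = 12, constant term = 4


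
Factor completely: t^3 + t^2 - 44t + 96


Try integer roots (divisors of 96). t=4: p(4)=0.
Divide out (t - 4): quotient is t^2 + 5t - 24.
Factor the quadratic: (t + 8)(t - 3)
Result: (t - 4)(t + 8)(t - 3)


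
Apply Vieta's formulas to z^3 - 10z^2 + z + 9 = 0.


Monic cubic z^3+bz^2+cz+d=0: sum=-b, pairwise sum=c, product=-d.
b=-10, c=1, d=9
r1+r2+r3 = 10
r1r2+r1r3+r2r3 = 1
r1r2r3 = -9


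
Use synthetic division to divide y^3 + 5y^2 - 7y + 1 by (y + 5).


Synthetic division with c = -5. Coefficients: 1, 5, -7, 1
Bring down 1.
  1 * -5 = -5; -5 + 5 = 0
  0 * -5 = 0; 0 - 7 = -7
  -7 * -5 = 35; 35 + 1 = 36
Quotient: y^2 - 7, Remainder: 36


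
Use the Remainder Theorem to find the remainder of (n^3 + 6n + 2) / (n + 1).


By the Remainder Theorem, the remainder equals p(-1):
  1*(-1)^3 = -1
  0*(-1)^2 = 0
  6*(-1)^1 = -6
  constant: 2
Sum: -1 + 0 - 6 + 2 = -5


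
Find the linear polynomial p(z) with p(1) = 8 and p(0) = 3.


p(z) = mz + b. Using p(1)=8, p(0)=3:
m = (8 - 3)/(1) = 5/1 = 5
b = 8 - m*(1) = 8 - 5 = 3
p(z) = 5z + 3


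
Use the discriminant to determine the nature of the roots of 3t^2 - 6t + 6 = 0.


D = b^2 - 4ac = (-6)^2 - 4(3)(6) = 36 - 72 = -36
Since D < 0: two complex conjugate roots (no real roots)


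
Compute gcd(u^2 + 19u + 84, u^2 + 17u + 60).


Factor each:
  u^2 + 19u + 84 = (u + 12)(u + 7)
  u^2 + 17u + 60 = (u + 12)(u + 5)
Common monic factor: u + 12


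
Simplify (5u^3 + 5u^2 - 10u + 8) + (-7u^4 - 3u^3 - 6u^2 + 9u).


Align terms by degree and add:
  5u^3 + 5u^2 - 10u + 8
  -7u^4 - 3u^3 - 6u^2 + 9u
= -7u^4 + 2u^3 - u^2 - u + 8


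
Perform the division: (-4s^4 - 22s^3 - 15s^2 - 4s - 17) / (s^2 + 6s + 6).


(-4s^4 - 22s^3 - 15s^2 - 4s - 17) / (s^2 + 6s + 6)
Step 1: -4s^2 * (s^2 + 6s + 6) = -4s^4 - 24s^3 - 24s^2; subtract.
Step 2: 2s * (s^2 + 6s + 6) = 2s^3 + 12s^2 + 12s; subtract.
Step 3: -3 * (s^2 + 6s + 6) = -3s^2 - 18s - 18; subtract.
Quotient: -4s^2 + 2s - 3, Remainder: 2s + 1


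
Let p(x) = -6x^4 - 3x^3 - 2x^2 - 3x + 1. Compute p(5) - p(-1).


p(5) = -4189
p(-1) = -1
p(5) - p(-1) = -4189 + 1 = -4188


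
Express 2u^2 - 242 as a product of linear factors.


Roots satisfy r1 + r2 = -b/a = 0 and r1*r2 = c/a = -121.
So r1 = 11, r2 = -11.
2u^2 - 242 = 2(u - r1)(u - r2) = 2(u - 11)(u + 11)


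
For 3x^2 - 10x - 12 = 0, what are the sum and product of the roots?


For ax^2+bx+c=0: sum = -b/a, product = c/a.
a=3, b=-10, c=-12
Sum = -(-10)/3 = 10/3
Product = (-12)/3 = -4


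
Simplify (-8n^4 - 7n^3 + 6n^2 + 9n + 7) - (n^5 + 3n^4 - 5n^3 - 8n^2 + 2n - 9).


Distribute the minus sign:
  (-8n^4 - 7n^3 + 6n^2 + 9n + 7)
- (n^5 + 3n^4 - 5n^3 - 8n^2 + 2n - 9)
Negate second polynomial: -n^5 - 3n^4 + 5n^3 + 8n^2 - 2n + 9
Add: -n^5 - 11n^4 - 2n^3 + 14n^2 + 7n + 16


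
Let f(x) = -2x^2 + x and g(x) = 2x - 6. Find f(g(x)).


Substitute g(x) into f:
f(g(x)) = -2*(2x - 6)^2 + 1*(2x - 6)
(2x - 6)^2 = 4x^2 - 24x + 36
Expand and combine: -8x^2 + 50x - 78


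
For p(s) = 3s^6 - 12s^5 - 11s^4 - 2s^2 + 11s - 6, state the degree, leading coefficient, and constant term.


Highest power of s is 6, with coefficient 3. Constant term is -6.
Degree = 6, leading coefficient = 3, constant term = -6


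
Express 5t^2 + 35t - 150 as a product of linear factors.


Roots satisfy r1 + r2 = -b/a = -7 and r1*r2 = c/a = -30.
So r1 = -10, r2 = 3.
5t^2 + 35t - 150 = 5(t - r1)(t - r2) = 5(t + 10)(t - 3)


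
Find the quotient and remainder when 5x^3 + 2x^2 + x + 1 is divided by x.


(5x^3 + 2x^2 + x + 1) / (x)
Step 1: 5x^2 * (x) = 5x^3; subtract.
Step 2: 2x * (x) = 2x^2; subtract.
Step 3: 1 * (x) = x; subtract.
Quotient: 5x^2 + 2x + 1, Remainder: 1


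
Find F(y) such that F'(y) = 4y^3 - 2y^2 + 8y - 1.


Reverse power rule on each term:
  ∫ 4y^3 dy = y^4
  ∫ -2y^2 dy = -(2/3)y^3
  ∫ 8y dy = 4y^2
  ∫ -1 dy = -y
F(y) = y^4 - (2/3)y^3 + 4y^2 - y + C


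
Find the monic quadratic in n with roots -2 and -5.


p(n) = (n + 2)(n + 5)
Expand: n^2 + 7n + 10


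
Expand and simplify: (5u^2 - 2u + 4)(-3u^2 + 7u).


Distribute each term of the first polynomial:
  (5u^2)(-3u^2 + 7u) = -15u^4 + 35u^3
  (-2u)(-3u^2 + 7u) = 6u^3 - 14u^2
  (4)(-3u^2 + 7u) = -12u^2 + 28u
Sum: -15u^4 + 41u^3 - 26u^2 + 28u


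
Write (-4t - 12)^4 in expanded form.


Expand (-4t - 12)^4 by repeated multiplication:
  (-4t - 12)^2 = 16t^2 + 96t + 144
  (-4t - 12)^3 = -64t^3 - 576t^2 - 1728t - 1728
= 256t^4 + 3072t^3 + 13824t^2 + 27648t + 20736


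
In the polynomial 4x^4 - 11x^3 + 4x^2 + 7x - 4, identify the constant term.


Read off the constant term: -4


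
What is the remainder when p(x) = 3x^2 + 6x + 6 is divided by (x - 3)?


By the Remainder Theorem, the remainder equals p(3):
  3*(3)^2 = 27
  6*(3)^1 = 18
  constant: 6
Sum: 27 + 18 + 6 = 51


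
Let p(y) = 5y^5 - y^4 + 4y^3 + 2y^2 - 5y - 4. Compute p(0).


Using direct substitution:
  5 * (0)^5 = 0
  -1 * (0)^4 = 0
  4 * (0)^3 = 0
  2 * (0)^2 = 0
  -5 * (0)^1 = 0
  constant: -4
Sum = 0 + 0 + 0 + 0 + 0 - 4 = -4


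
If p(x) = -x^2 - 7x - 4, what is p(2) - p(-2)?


p(2) = -22
p(-2) = 6
p(2) - p(-2) = -22 - 6 = -28


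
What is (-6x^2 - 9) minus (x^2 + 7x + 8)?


Distribute the minus sign:
  (-6x^2 - 9)
- (x^2 + 7x + 8)
Negate second polynomial: -x^2 - 7x - 8
Add: -7x^2 - 7x - 17


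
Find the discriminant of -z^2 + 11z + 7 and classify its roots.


D = b^2 - 4ac = (11)^2 - 4(-1)(7) = 121 + 28 = 149
Since D > 0: two distinct irrational roots


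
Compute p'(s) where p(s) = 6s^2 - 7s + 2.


Apply the power rule term by term:
  d/ds(6s^2) = 12s
  d/ds(-7s) = -7
  d/ds(2) = 0
p'(s) = 12s - 7


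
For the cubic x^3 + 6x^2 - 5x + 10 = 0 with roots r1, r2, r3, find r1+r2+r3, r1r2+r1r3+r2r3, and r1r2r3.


Monic cubic x^3+bx^2+cx+d=0: sum=-b, pairwise sum=c, product=-d.
b=6, c=-5, d=10
r1+r2+r3 = -6
r1r2+r1r3+r2r3 = -5
r1r2r3 = -10


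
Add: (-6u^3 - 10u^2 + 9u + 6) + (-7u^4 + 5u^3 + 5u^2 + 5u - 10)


Align terms by degree and add:
  -6u^3 - 10u^2 + 9u + 6
  -7u^4 + 5u^3 + 5u^2 + 5u - 10
= -7u^4 - u^3 - 5u^2 + 14u - 4


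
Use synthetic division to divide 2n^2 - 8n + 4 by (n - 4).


Synthetic division with c = 4. Coefficients: 2, -8, 4
Bring down 2.
  2 * 4 = 8; 8 - 8 = 0
  0 * 4 = 0; 0 + 4 = 4
Quotient: 2n, Remainder: 4


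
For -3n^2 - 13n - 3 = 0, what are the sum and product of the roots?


For an^2+bn+c=0: sum = -b/a, product = c/a.
a=-3, b=-13, c=-3
Sum = -(-13)/-3 = -13/3
Product = (-3)/-3 = 1


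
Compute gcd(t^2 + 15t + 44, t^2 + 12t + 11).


Factor each:
  t^2 + 15t + 44 = (t + 11)(t + 4)
  t^2 + 12t + 11 = (t + 11)(t + 1)
Common monic factor: t + 11


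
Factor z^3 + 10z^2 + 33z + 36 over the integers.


Try integer roots (divisors of 36). z=-3: p(-3)=0.
Divide out (z + 3): quotient is z^2 + 7z + 12.
Factor the quadratic: (z + 4)(z + 3)
Result: (z + 3)(z + 4)(z + 3)


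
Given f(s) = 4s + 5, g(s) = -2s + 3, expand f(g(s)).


Substitute g(s) into f:
f(g(s)) = 4*(-2s + 3) + 5
Expand and combine: -8s + 17


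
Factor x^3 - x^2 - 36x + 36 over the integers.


Try integer roots (divisors of 36). x=6: p(6)=0.
Divide out (x - 6): quotient is x^2 + 5x - 6.
Factor the quadratic: (x + 6)(x - 1)
Result: (x - 6)(x + 6)(x - 1)


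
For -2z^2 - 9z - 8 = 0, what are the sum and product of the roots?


For az^2+bz+c=0: sum = -b/a, product = c/a.
a=-2, b=-9, c=-8
Sum = -(-9)/-2 = -9/2
Product = (-8)/-2 = 4


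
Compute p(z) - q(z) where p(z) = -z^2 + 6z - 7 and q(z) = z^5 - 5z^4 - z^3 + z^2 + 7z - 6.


Distribute the minus sign:
  (-z^2 + 6z - 7)
- (z^5 - 5z^4 - z^3 + z^2 + 7z - 6)
Negate second polynomial: -z^5 + 5z^4 + z^3 - z^2 - 7z + 6
Add: -z^5 + 5z^4 + z^3 - 2z^2 - z - 1


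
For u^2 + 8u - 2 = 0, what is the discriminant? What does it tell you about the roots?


D = b^2 - 4ac = (8)^2 - 4(1)(-2) = 64 + 8 = 72
Since D > 0: two distinct irrational roots


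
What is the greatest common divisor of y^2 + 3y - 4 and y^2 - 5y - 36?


Factor each:
  y^2 + 3y - 4 = (y + 4)(y - 1)
  y^2 - 5y - 36 = (y + 4)(y - 9)
Common monic factor: y + 4


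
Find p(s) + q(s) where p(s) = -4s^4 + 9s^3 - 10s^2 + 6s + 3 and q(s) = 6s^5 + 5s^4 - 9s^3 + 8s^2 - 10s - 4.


Align terms by degree and add:
  -4s^4 + 9s^3 - 10s^2 + 6s + 3
+ 6s^5 + 5s^4 - 9s^3 + 8s^2 - 10s - 4
= 6s^5 + s^4 - 2s^2 - 4s - 1


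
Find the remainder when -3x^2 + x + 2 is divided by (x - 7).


By the Remainder Theorem, the remainder equals p(7):
  -3*(7)^2 = -147
  1*(7)^1 = 7
  constant: 2
Sum: -147 + 7 + 2 = -138


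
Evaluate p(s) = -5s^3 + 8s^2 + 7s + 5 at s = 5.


Using direct substitution:
  -5 * (5)^3 = -625
  8 * (5)^2 = 200
  7 * (5)^1 = 35
  constant: 5
Sum = -625 + 200 + 35 + 5 = -385


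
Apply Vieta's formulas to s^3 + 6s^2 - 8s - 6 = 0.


Monic cubic s^3+bs^2+cs+d=0: sum=-b, pairwise sum=c, product=-d.
b=6, c=-8, d=-6
r1+r2+r3 = -6
r1r2+r1r3+r2r3 = -8
r1r2r3 = 6


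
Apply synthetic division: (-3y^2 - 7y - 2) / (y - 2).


Synthetic division with c = 2. Coefficients: -3, -7, -2
Bring down -3.
  -3 * 2 = -6; -6 - 7 = -13
  -13 * 2 = -26; -26 - 2 = -28
Quotient: -3y - 13, Remainder: -28


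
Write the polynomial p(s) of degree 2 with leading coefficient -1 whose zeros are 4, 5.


p(s) = -(s - 4)(s - 5)
Expand: -s^2 + 9s - 20


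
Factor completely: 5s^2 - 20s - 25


Roots satisfy r1 + r2 = -b/a = 4 and r1*r2 = c/a = -5.
So r1 = -1, r2 = 5.
5s^2 - 20s - 25 = 5(s - r1)(s - r2) = 5(s + 1)(s - 5)


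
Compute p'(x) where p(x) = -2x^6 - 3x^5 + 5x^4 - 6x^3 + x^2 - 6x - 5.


Apply the power rule term by term:
  d/dx(-2x^6) = -12x^5
  d/dx(-3x^5) = -15x^4
  d/dx(5x^4) = 20x^3
  d/dx(-6x^3) = -18x^2
  d/dx(x^2) = 2x
  d/dx(-6x) = -6
  d/dx(-5) = 0
p'(x) = -12x^5 - 15x^4 + 20x^3 - 18x^2 + 2x - 6


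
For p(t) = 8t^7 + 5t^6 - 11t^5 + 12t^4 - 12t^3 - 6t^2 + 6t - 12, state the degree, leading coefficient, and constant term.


Highest power of t is 7, with coefficient 8. Constant term is -12.
Degree = 7, leading coefficient = 8, constant term = -12


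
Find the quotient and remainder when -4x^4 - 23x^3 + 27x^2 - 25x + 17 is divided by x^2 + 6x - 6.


(-4x^4 - 23x^3 + 27x^2 - 25x + 17) / (x^2 + 6x - 6)
Step 1: -4x^2 * (x^2 + 6x - 6) = -4x^4 - 24x^3 + 24x^2; subtract.
Step 2: x * (x^2 + 6x - 6) = x^3 + 6x^2 - 6x; subtract.
Step 3: -3 * (x^2 + 6x - 6) = -3x^2 - 18x + 18; subtract.
Quotient: -4x^2 + x - 3, Remainder: -x - 1


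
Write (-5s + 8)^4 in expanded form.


Expand (-5s + 8)^4 by repeated multiplication:
  (-5s + 8)^2 = 25s^2 - 80s + 64
  (-5s + 8)^3 = -125s^3 + 600s^2 - 960s + 512
= 625s^4 - 4000s^3 + 9600s^2 - 10240s + 4096


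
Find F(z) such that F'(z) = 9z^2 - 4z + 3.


Reverse power rule on each term:
  ∫ 9z^2 dz = 3z^3
  ∫ -4z dz = -2z^2
  ∫ 3 dz = 3z
F(z) = 3z^3 - 2z^2 + 3z + C


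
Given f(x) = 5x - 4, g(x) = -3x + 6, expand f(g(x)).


Substitute g(x) into f:
f(g(x)) = 5*(-3x + 6) + (-4)
Expand and combine: -15x + 26


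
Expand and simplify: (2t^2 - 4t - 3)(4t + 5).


Distribute each term of the first polynomial:
  (2t^2)(4t + 5) = 8t^3 + 10t^2
  (-4t)(4t + 5) = -16t^2 - 20t
  (-3)(4t + 5) = -12t - 15
Sum: 8t^3 - 6t^2 - 32t - 15


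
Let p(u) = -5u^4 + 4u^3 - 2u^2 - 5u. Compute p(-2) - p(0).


p(-2) = -110
p(0) = 0
p(-2) - p(0) = -110 = -110


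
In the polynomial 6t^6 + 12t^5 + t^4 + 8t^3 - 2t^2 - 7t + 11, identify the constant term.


Read off the constant term: 11


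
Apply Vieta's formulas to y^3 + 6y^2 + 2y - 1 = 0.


Monic cubic y^3+by^2+cy+d=0: sum=-b, pairwise sum=c, product=-d.
b=6, c=2, d=-1
r1+r2+r3 = -6
r1r2+r1r3+r2r3 = 2
r1r2r3 = 1


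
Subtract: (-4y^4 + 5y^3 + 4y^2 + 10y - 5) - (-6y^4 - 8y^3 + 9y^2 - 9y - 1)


Distribute the minus sign:
  (-4y^4 + 5y^3 + 4y^2 + 10y - 5)
- (-6y^4 - 8y^3 + 9y^2 - 9y - 1)
Negate second polynomial: 6y^4 + 8y^3 - 9y^2 + 9y + 1
Add: 2y^4 + 13y^3 - 5y^2 + 19y - 4


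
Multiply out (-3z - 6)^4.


Expand (-3z - 6)^4 by repeated multiplication:
  (-3z - 6)^2 = 9z^2 + 36z + 36
  (-3z - 6)^3 = -27z^3 - 162z^2 - 324z - 216
= 81z^4 + 648z^3 + 1944z^2 + 2592z + 1296


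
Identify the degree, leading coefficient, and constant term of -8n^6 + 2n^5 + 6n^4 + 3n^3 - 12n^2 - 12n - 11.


Highest power of n is 6, with coefficient -8. Constant term is -11.
Degree = 6, leading coefficient = -8, constant term = -11


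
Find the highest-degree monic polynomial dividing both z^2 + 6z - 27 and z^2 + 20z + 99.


Factor each:
  z^2 + 6z - 27 = (z + 9)(z - 3)
  z^2 + 20z + 99 = (z + 9)(z + 11)
Common monic factor: z + 9


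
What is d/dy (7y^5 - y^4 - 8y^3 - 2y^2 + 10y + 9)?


Apply the power rule term by term:
  d/dy(7y^5) = 35y^4
  d/dy(-y^4) = -4y^3
  d/dy(-8y^3) = -24y^2
  d/dy(-2y^2) = -4y
  d/dy(10y) = 10
  d/dy(9) = 0
p'(y) = 35y^4 - 4y^3 - 24y^2 - 4y + 10


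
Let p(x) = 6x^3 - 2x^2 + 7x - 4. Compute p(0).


Using direct substitution:
  6 * (0)^3 = 0
  -2 * (0)^2 = 0
  7 * (0)^1 = 0
  constant: -4
Sum = 0 + 0 + 0 - 4 = -4


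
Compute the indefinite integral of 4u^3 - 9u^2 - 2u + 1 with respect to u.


Reverse power rule on each term:
  ∫ 4u^3 du = u^4
  ∫ -9u^2 du = -3u^3
  ∫ -2u du = -u^2
  ∫ 1 du = u
F(u) = u^4 - 3u^3 - u^2 + u + C


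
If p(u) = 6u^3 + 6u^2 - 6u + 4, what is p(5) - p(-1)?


p(5) = 874
p(-1) = 10
p(5) - p(-1) = 874 - 10 = 864


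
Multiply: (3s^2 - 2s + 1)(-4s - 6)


Distribute each term of the first polynomial:
  (3s^2)(-4s - 6) = -12s^3 - 18s^2
  (-2s)(-4s - 6) = 8s^2 + 12s
  (1)(-4s - 6) = -4s - 6
Sum: -12s^3 - 10s^2 + 8s - 6


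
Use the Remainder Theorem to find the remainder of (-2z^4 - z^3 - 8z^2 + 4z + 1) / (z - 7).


By the Remainder Theorem, the remainder equals p(7):
  -2*(7)^4 = -4802
  -1*(7)^3 = -343
  -8*(7)^2 = -392
  4*(7)^1 = 28
  constant: 1
Sum: -4802 - 343 - 392 + 28 + 1 = -5508


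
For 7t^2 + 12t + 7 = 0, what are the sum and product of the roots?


For at^2+bt+c=0: sum = -b/a, product = c/a.
a=7, b=12, c=7
Sum = -(12)/7 = -12/7
Product = (7)/7 = 1


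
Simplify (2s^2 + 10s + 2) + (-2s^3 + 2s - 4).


Align terms by degree and add:
  2s^2 + 10s + 2
  -2s^3 + 2s - 4
= -2s^3 + 2s^2 + 12s - 2


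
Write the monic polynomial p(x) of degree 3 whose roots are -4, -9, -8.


p(x) = (x + 4)(x + 9)(x + 8)
Expand: x^3 + 21x^2 + 140x + 288


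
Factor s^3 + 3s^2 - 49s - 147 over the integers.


Try integer roots (divisors of -147). s=-7: p(-7)=0.
Divide out (s + 7): quotient is s^2 - 4s - 21.
Factor the quadratic: (s - 7)(s + 3)
Result: (s + 7)(s - 7)(s + 3)


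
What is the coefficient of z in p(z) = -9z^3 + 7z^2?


Read off the coefficient of z: 0


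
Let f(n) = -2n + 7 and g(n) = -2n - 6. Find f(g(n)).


Substitute g(n) into f:
f(g(n)) = -2*(-2n - 6) + 7
Expand and combine: 4n + 19


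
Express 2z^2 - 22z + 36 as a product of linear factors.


Roots satisfy r1 + r2 = -b/a = 11 and r1*r2 = c/a = 18.
So r1 = 2, r2 = 9.
2z^2 - 22z + 36 = 2(z - r1)(z - r2) = 2(z - 2)(z - 9)


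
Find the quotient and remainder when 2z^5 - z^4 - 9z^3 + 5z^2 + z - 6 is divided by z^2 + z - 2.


(2z^5 - z^4 - 9z^3 + 5z^2 + z - 6) / (z^2 + z - 2)
Step 1: 2z^3 * (z^2 + z - 2) = 2z^5 + 2z^4 - 4z^3; subtract.
Step 2: -3z^2 * (z^2 + z - 2) = -3z^4 - 3z^3 + 6z^2; subtract.
Step 3: -2z * (z^2 + z - 2) = -2z^3 - 2z^2 + 4z; subtract.
Step 4: 1 * (z^2 + z - 2) = z^2 + z - 2; subtract.
Quotient: 2z^3 - 3z^2 - 2z + 1, Remainder: -4z - 4


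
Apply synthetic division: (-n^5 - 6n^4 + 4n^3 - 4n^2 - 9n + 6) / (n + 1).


Synthetic division with c = -1. Coefficients: -1, -6, 4, -4, -9, 6
Bring down -1.
  -1 * -1 = 1; 1 - 6 = -5
  -5 * -1 = 5; 5 + 4 = 9
  9 * -1 = -9; -9 - 4 = -13
  -13 * -1 = 13; 13 - 9 = 4
  4 * -1 = -4; -4 + 6 = 2
Quotient: -n^4 - 5n^3 + 9n^2 - 13n + 4, Remainder: 2
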